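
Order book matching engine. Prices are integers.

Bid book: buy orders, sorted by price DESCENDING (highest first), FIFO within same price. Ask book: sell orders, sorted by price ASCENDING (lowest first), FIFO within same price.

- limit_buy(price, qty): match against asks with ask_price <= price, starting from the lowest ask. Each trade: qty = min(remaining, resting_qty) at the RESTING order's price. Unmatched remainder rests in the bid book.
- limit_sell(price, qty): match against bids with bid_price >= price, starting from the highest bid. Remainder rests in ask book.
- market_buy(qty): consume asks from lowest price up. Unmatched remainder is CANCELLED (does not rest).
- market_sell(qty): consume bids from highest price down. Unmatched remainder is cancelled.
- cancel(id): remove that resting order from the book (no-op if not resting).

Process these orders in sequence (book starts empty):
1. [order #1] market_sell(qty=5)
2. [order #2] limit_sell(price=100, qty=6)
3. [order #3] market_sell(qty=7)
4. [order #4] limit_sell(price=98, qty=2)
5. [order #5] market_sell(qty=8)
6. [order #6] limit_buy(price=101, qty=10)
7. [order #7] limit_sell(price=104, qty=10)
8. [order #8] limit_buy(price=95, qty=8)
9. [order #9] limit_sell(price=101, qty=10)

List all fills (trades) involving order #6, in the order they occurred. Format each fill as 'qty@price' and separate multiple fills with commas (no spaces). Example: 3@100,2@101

Answer: 2@98,6@100,2@101

Derivation:
After op 1 [order #1] market_sell(qty=5): fills=none; bids=[-] asks=[-]
After op 2 [order #2] limit_sell(price=100, qty=6): fills=none; bids=[-] asks=[#2:6@100]
After op 3 [order #3] market_sell(qty=7): fills=none; bids=[-] asks=[#2:6@100]
After op 4 [order #4] limit_sell(price=98, qty=2): fills=none; bids=[-] asks=[#4:2@98 #2:6@100]
After op 5 [order #5] market_sell(qty=8): fills=none; bids=[-] asks=[#4:2@98 #2:6@100]
After op 6 [order #6] limit_buy(price=101, qty=10): fills=#6x#4:2@98 #6x#2:6@100; bids=[#6:2@101] asks=[-]
After op 7 [order #7] limit_sell(price=104, qty=10): fills=none; bids=[#6:2@101] asks=[#7:10@104]
After op 8 [order #8] limit_buy(price=95, qty=8): fills=none; bids=[#6:2@101 #8:8@95] asks=[#7:10@104]
After op 9 [order #9] limit_sell(price=101, qty=10): fills=#6x#9:2@101; bids=[#8:8@95] asks=[#9:8@101 #7:10@104]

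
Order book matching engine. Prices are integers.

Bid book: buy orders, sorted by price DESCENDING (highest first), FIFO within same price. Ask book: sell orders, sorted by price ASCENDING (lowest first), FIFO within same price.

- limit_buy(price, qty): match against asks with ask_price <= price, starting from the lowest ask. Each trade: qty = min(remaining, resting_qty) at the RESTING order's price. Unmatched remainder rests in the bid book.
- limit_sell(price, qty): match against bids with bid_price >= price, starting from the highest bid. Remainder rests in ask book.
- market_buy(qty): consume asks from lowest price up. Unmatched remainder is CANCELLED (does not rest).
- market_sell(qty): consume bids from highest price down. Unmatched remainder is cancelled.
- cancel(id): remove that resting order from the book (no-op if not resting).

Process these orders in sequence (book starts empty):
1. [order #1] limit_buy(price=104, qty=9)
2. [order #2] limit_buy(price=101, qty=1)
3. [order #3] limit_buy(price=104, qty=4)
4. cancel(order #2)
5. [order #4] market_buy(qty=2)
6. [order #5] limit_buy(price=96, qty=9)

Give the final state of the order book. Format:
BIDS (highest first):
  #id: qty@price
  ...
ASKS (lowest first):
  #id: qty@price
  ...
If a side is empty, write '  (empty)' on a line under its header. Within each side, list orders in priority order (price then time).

Answer: BIDS (highest first):
  #1: 9@104
  #3: 4@104
  #5: 9@96
ASKS (lowest first):
  (empty)

Derivation:
After op 1 [order #1] limit_buy(price=104, qty=9): fills=none; bids=[#1:9@104] asks=[-]
After op 2 [order #2] limit_buy(price=101, qty=1): fills=none; bids=[#1:9@104 #2:1@101] asks=[-]
After op 3 [order #3] limit_buy(price=104, qty=4): fills=none; bids=[#1:9@104 #3:4@104 #2:1@101] asks=[-]
After op 4 cancel(order #2): fills=none; bids=[#1:9@104 #3:4@104] asks=[-]
After op 5 [order #4] market_buy(qty=2): fills=none; bids=[#1:9@104 #3:4@104] asks=[-]
After op 6 [order #5] limit_buy(price=96, qty=9): fills=none; bids=[#1:9@104 #3:4@104 #5:9@96] asks=[-]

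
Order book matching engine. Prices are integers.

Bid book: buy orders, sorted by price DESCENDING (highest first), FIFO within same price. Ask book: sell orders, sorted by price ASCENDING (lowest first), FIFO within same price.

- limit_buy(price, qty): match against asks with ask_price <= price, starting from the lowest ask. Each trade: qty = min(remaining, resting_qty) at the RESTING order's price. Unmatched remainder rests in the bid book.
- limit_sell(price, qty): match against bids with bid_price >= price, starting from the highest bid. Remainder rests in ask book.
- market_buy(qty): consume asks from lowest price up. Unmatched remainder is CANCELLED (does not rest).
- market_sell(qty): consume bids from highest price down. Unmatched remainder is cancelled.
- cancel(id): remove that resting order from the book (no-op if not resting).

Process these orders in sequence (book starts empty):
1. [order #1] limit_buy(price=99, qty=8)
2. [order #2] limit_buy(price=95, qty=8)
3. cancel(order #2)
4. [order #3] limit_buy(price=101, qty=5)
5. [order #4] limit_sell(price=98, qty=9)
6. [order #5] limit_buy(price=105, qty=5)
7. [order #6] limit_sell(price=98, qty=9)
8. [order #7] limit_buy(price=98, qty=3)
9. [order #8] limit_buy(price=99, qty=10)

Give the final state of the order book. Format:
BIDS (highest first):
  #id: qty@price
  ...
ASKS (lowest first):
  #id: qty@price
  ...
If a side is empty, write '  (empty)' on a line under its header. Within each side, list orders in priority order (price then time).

After op 1 [order #1] limit_buy(price=99, qty=8): fills=none; bids=[#1:8@99] asks=[-]
After op 2 [order #2] limit_buy(price=95, qty=8): fills=none; bids=[#1:8@99 #2:8@95] asks=[-]
After op 3 cancel(order #2): fills=none; bids=[#1:8@99] asks=[-]
After op 4 [order #3] limit_buy(price=101, qty=5): fills=none; bids=[#3:5@101 #1:8@99] asks=[-]
After op 5 [order #4] limit_sell(price=98, qty=9): fills=#3x#4:5@101 #1x#4:4@99; bids=[#1:4@99] asks=[-]
After op 6 [order #5] limit_buy(price=105, qty=5): fills=none; bids=[#5:5@105 #1:4@99] asks=[-]
After op 7 [order #6] limit_sell(price=98, qty=9): fills=#5x#6:5@105 #1x#6:4@99; bids=[-] asks=[-]
After op 8 [order #7] limit_buy(price=98, qty=3): fills=none; bids=[#7:3@98] asks=[-]
After op 9 [order #8] limit_buy(price=99, qty=10): fills=none; bids=[#8:10@99 #7:3@98] asks=[-]

Answer: BIDS (highest first):
  #8: 10@99
  #7: 3@98
ASKS (lowest first):
  (empty)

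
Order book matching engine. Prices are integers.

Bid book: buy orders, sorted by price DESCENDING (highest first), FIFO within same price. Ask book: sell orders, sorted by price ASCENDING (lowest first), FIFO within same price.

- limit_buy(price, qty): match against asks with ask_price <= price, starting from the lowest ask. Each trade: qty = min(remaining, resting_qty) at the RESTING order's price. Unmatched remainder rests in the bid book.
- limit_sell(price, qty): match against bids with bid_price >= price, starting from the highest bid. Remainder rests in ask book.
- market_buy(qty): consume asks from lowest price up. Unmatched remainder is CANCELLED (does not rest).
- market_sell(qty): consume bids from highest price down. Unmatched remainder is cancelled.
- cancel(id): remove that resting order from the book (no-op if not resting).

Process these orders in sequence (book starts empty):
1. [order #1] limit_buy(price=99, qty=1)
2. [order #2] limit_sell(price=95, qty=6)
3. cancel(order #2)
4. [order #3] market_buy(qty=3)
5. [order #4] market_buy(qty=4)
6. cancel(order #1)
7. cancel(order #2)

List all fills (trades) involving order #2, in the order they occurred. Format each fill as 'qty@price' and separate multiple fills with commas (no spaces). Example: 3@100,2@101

Answer: 1@99

Derivation:
After op 1 [order #1] limit_buy(price=99, qty=1): fills=none; bids=[#1:1@99] asks=[-]
After op 2 [order #2] limit_sell(price=95, qty=6): fills=#1x#2:1@99; bids=[-] asks=[#2:5@95]
After op 3 cancel(order #2): fills=none; bids=[-] asks=[-]
After op 4 [order #3] market_buy(qty=3): fills=none; bids=[-] asks=[-]
After op 5 [order #4] market_buy(qty=4): fills=none; bids=[-] asks=[-]
After op 6 cancel(order #1): fills=none; bids=[-] asks=[-]
After op 7 cancel(order #2): fills=none; bids=[-] asks=[-]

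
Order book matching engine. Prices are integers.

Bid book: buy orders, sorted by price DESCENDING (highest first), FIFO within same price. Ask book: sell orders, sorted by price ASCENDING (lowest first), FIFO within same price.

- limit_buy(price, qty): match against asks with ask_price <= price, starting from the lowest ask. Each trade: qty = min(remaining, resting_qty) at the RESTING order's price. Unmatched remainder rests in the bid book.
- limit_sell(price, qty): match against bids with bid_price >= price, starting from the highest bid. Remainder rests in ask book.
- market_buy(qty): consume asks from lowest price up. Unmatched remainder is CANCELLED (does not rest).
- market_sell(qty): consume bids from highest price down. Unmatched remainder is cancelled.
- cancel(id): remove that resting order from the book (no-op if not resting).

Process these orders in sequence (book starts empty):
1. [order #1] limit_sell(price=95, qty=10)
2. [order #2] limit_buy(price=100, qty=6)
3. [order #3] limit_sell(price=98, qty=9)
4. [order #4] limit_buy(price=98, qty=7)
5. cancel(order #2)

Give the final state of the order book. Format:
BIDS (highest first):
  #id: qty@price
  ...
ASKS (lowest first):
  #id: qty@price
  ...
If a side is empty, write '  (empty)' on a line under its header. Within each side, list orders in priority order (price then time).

After op 1 [order #1] limit_sell(price=95, qty=10): fills=none; bids=[-] asks=[#1:10@95]
After op 2 [order #2] limit_buy(price=100, qty=6): fills=#2x#1:6@95; bids=[-] asks=[#1:4@95]
After op 3 [order #3] limit_sell(price=98, qty=9): fills=none; bids=[-] asks=[#1:4@95 #3:9@98]
After op 4 [order #4] limit_buy(price=98, qty=7): fills=#4x#1:4@95 #4x#3:3@98; bids=[-] asks=[#3:6@98]
After op 5 cancel(order #2): fills=none; bids=[-] asks=[#3:6@98]

Answer: BIDS (highest first):
  (empty)
ASKS (lowest first):
  #3: 6@98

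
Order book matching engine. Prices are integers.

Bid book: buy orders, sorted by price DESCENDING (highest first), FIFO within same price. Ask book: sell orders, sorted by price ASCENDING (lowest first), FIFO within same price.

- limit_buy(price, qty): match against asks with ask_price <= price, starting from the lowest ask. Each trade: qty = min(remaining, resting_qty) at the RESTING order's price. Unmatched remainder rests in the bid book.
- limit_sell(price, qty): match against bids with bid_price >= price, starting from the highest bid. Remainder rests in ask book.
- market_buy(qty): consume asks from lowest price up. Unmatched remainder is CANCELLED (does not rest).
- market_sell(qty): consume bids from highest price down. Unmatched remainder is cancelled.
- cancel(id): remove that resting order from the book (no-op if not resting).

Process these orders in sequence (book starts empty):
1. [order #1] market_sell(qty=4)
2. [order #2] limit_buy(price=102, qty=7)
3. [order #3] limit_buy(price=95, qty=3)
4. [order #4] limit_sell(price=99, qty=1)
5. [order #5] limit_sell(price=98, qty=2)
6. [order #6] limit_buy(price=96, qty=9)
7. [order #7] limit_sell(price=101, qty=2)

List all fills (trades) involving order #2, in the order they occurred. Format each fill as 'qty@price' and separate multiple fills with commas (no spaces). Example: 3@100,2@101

Answer: 1@102,2@102,2@102

Derivation:
After op 1 [order #1] market_sell(qty=4): fills=none; bids=[-] asks=[-]
After op 2 [order #2] limit_buy(price=102, qty=7): fills=none; bids=[#2:7@102] asks=[-]
After op 3 [order #3] limit_buy(price=95, qty=3): fills=none; bids=[#2:7@102 #3:3@95] asks=[-]
After op 4 [order #4] limit_sell(price=99, qty=1): fills=#2x#4:1@102; bids=[#2:6@102 #3:3@95] asks=[-]
After op 5 [order #5] limit_sell(price=98, qty=2): fills=#2x#5:2@102; bids=[#2:4@102 #3:3@95] asks=[-]
After op 6 [order #6] limit_buy(price=96, qty=9): fills=none; bids=[#2:4@102 #6:9@96 #3:3@95] asks=[-]
After op 7 [order #7] limit_sell(price=101, qty=2): fills=#2x#7:2@102; bids=[#2:2@102 #6:9@96 #3:3@95] asks=[-]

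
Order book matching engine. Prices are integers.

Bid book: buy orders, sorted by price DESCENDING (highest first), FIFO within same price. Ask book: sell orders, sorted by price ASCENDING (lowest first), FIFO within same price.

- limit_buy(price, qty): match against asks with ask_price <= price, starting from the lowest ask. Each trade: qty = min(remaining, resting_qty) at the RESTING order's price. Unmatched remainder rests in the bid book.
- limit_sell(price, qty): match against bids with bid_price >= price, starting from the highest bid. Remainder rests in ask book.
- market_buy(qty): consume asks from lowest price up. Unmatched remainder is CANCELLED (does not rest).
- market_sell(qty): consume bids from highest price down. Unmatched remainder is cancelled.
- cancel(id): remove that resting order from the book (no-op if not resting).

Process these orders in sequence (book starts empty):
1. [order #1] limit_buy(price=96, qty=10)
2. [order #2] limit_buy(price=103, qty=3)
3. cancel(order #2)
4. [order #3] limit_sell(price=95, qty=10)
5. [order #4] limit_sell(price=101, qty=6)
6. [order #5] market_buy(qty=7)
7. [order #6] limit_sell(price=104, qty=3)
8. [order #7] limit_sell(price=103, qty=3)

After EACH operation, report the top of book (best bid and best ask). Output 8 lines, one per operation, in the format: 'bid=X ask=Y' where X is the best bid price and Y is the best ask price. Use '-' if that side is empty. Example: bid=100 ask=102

After op 1 [order #1] limit_buy(price=96, qty=10): fills=none; bids=[#1:10@96] asks=[-]
After op 2 [order #2] limit_buy(price=103, qty=3): fills=none; bids=[#2:3@103 #1:10@96] asks=[-]
After op 3 cancel(order #2): fills=none; bids=[#1:10@96] asks=[-]
After op 4 [order #3] limit_sell(price=95, qty=10): fills=#1x#3:10@96; bids=[-] asks=[-]
After op 5 [order #4] limit_sell(price=101, qty=6): fills=none; bids=[-] asks=[#4:6@101]
After op 6 [order #5] market_buy(qty=7): fills=#5x#4:6@101; bids=[-] asks=[-]
After op 7 [order #6] limit_sell(price=104, qty=3): fills=none; bids=[-] asks=[#6:3@104]
After op 8 [order #7] limit_sell(price=103, qty=3): fills=none; bids=[-] asks=[#7:3@103 #6:3@104]

Answer: bid=96 ask=-
bid=103 ask=-
bid=96 ask=-
bid=- ask=-
bid=- ask=101
bid=- ask=-
bid=- ask=104
bid=- ask=103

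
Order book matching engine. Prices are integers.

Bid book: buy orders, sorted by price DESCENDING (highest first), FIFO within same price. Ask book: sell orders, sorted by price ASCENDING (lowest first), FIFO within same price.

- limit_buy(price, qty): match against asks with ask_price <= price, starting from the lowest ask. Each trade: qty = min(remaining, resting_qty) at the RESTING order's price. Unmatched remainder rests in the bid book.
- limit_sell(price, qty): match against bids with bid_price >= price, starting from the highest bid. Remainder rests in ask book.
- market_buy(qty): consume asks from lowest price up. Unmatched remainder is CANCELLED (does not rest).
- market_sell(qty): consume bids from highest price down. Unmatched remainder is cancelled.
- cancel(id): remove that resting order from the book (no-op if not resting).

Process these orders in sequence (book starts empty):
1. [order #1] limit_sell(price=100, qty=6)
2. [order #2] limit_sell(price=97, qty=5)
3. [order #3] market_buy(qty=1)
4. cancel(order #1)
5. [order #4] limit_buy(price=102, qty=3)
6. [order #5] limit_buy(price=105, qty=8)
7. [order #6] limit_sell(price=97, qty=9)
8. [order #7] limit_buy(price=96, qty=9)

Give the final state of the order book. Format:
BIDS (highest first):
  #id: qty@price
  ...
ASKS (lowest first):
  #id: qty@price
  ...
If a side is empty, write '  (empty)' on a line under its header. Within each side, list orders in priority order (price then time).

After op 1 [order #1] limit_sell(price=100, qty=6): fills=none; bids=[-] asks=[#1:6@100]
After op 2 [order #2] limit_sell(price=97, qty=5): fills=none; bids=[-] asks=[#2:5@97 #1:6@100]
After op 3 [order #3] market_buy(qty=1): fills=#3x#2:1@97; bids=[-] asks=[#2:4@97 #1:6@100]
After op 4 cancel(order #1): fills=none; bids=[-] asks=[#2:4@97]
After op 5 [order #4] limit_buy(price=102, qty=3): fills=#4x#2:3@97; bids=[-] asks=[#2:1@97]
After op 6 [order #5] limit_buy(price=105, qty=8): fills=#5x#2:1@97; bids=[#5:7@105] asks=[-]
After op 7 [order #6] limit_sell(price=97, qty=9): fills=#5x#6:7@105; bids=[-] asks=[#6:2@97]
After op 8 [order #7] limit_buy(price=96, qty=9): fills=none; bids=[#7:9@96] asks=[#6:2@97]

Answer: BIDS (highest first):
  #7: 9@96
ASKS (lowest first):
  #6: 2@97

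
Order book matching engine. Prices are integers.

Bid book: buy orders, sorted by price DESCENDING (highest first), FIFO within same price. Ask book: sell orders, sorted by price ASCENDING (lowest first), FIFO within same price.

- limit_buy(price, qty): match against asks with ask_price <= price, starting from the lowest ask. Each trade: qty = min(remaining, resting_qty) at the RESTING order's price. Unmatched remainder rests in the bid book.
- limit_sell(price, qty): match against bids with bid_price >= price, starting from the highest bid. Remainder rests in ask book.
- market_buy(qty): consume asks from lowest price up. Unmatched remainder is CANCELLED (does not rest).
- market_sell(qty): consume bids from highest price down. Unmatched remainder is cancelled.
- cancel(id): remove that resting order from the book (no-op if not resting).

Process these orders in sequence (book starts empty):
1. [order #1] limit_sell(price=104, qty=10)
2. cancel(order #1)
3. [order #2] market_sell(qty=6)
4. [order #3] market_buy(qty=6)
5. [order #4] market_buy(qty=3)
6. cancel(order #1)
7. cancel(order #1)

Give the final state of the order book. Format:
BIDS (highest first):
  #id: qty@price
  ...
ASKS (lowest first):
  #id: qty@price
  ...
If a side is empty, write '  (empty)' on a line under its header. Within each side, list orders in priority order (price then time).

After op 1 [order #1] limit_sell(price=104, qty=10): fills=none; bids=[-] asks=[#1:10@104]
After op 2 cancel(order #1): fills=none; bids=[-] asks=[-]
After op 3 [order #2] market_sell(qty=6): fills=none; bids=[-] asks=[-]
After op 4 [order #3] market_buy(qty=6): fills=none; bids=[-] asks=[-]
After op 5 [order #4] market_buy(qty=3): fills=none; bids=[-] asks=[-]
After op 6 cancel(order #1): fills=none; bids=[-] asks=[-]
After op 7 cancel(order #1): fills=none; bids=[-] asks=[-]

Answer: BIDS (highest first):
  (empty)
ASKS (lowest first):
  (empty)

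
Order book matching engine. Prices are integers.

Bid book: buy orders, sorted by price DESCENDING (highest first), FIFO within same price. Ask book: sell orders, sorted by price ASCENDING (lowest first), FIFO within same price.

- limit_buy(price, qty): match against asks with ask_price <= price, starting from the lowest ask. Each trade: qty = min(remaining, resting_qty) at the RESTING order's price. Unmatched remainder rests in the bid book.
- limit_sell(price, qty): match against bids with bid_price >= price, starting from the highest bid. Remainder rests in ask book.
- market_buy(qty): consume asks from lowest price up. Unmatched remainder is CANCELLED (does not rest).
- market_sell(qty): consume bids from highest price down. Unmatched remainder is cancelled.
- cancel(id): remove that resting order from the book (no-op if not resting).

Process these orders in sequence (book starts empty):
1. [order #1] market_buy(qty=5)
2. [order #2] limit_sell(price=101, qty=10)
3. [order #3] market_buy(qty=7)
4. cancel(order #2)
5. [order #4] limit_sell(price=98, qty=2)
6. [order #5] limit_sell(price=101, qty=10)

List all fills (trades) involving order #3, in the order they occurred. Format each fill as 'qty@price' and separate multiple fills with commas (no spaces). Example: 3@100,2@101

Answer: 7@101

Derivation:
After op 1 [order #1] market_buy(qty=5): fills=none; bids=[-] asks=[-]
After op 2 [order #2] limit_sell(price=101, qty=10): fills=none; bids=[-] asks=[#2:10@101]
After op 3 [order #3] market_buy(qty=7): fills=#3x#2:7@101; bids=[-] asks=[#2:3@101]
After op 4 cancel(order #2): fills=none; bids=[-] asks=[-]
After op 5 [order #4] limit_sell(price=98, qty=2): fills=none; bids=[-] asks=[#4:2@98]
After op 6 [order #5] limit_sell(price=101, qty=10): fills=none; bids=[-] asks=[#4:2@98 #5:10@101]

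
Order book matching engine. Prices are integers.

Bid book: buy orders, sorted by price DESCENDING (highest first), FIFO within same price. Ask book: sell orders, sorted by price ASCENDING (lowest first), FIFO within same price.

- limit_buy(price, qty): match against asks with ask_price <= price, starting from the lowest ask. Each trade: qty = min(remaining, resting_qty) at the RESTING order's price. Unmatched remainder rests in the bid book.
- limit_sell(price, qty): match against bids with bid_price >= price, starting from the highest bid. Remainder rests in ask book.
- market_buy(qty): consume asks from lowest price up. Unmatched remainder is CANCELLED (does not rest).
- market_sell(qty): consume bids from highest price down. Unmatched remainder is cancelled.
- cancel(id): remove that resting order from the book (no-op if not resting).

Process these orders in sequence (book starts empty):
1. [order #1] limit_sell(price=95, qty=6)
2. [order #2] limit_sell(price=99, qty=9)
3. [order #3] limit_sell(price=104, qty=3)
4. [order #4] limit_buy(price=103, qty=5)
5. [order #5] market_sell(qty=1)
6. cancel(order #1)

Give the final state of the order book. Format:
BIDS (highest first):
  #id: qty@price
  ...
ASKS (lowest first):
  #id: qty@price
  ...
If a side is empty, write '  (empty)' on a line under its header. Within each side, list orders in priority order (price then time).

Answer: BIDS (highest first):
  (empty)
ASKS (lowest first):
  #2: 9@99
  #3: 3@104

Derivation:
After op 1 [order #1] limit_sell(price=95, qty=6): fills=none; bids=[-] asks=[#1:6@95]
After op 2 [order #2] limit_sell(price=99, qty=9): fills=none; bids=[-] asks=[#1:6@95 #2:9@99]
After op 3 [order #3] limit_sell(price=104, qty=3): fills=none; bids=[-] asks=[#1:6@95 #2:9@99 #3:3@104]
After op 4 [order #4] limit_buy(price=103, qty=5): fills=#4x#1:5@95; bids=[-] asks=[#1:1@95 #2:9@99 #3:3@104]
After op 5 [order #5] market_sell(qty=1): fills=none; bids=[-] asks=[#1:1@95 #2:9@99 #3:3@104]
After op 6 cancel(order #1): fills=none; bids=[-] asks=[#2:9@99 #3:3@104]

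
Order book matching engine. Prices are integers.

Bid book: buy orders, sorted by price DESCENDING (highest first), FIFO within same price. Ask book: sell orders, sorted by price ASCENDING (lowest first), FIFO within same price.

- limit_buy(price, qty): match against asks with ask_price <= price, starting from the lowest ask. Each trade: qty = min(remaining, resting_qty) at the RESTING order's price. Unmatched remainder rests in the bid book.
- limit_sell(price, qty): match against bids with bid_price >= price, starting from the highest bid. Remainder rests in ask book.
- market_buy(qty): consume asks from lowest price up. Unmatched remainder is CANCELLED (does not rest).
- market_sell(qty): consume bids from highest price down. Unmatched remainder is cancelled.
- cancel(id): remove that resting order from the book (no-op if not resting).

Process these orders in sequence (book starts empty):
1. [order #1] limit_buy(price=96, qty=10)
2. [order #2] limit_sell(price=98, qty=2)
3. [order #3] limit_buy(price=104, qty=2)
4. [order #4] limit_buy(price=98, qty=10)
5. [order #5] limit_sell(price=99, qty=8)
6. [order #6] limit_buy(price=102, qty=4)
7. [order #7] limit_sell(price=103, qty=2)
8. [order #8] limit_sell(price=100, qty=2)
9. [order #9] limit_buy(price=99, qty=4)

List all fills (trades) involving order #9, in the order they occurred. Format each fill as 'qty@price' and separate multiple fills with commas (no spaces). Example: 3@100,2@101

Answer: 4@99

Derivation:
After op 1 [order #1] limit_buy(price=96, qty=10): fills=none; bids=[#1:10@96] asks=[-]
After op 2 [order #2] limit_sell(price=98, qty=2): fills=none; bids=[#1:10@96] asks=[#2:2@98]
After op 3 [order #3] limit_buy(price=104, qty=2): fills=#3x#2:2@98; bids=[#1:10@96] asks=[-]
After op 4 [order #4] limit_buy(price=98, qty=10): fills=none; bids=[#4:10@98 #1:10@96] asks=[-]
After op 5 [order #5] limit_sell(price=99, qty=8): fills=none; bids=[#4:10@98 #1:10@96] asks=[#5:8@99]
After op 6 [order #6] limit_buy(price=102, qty=4): fills=#6x#5:4@99; bids=[#4:10@98 #1:10@96] asks=[#5:4@99]
After op 7 [order #7] limit_sell(price=103, qty=2): fills=none; bids=[#4:10@98 #1:10@96] asks=[#5:4@99 #7:2@103]
After op 8 [order #8] limit_sell(price=100, qty=2): fills=none; bids=[#4:10@98 #1:10@96] asks=[#5:4@99 #8:2@100 #7:2@103]
After op 9 [order #9] limit_buy(price=99, qty=4): fills=#9x#5:4@99; bids=[#4:10@98 #1:10@96] asks=[#8:2@100 #7:2@103]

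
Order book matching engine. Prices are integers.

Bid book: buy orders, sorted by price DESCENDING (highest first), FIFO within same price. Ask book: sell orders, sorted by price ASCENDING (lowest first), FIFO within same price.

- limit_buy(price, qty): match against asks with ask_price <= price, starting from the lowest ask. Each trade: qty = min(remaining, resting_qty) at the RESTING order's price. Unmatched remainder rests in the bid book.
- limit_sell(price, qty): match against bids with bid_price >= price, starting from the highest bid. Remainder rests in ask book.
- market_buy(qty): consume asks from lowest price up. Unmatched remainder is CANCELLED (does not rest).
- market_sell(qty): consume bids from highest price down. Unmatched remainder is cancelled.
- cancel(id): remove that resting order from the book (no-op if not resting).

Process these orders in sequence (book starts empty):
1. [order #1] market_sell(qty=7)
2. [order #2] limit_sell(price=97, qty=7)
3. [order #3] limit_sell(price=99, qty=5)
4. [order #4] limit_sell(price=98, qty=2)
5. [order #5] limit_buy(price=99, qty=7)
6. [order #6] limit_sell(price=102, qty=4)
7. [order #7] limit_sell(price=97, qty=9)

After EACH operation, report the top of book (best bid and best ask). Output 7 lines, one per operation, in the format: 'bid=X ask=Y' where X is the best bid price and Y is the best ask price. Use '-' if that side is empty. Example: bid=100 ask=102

After op 1 [order #1] market_sell(qty=7): fills=none; bids=[-] asks=[-]
After op 2 [order #2] limit_sell(price=97, qty=7): fills=none; bids=[-] asks=[#2:7@97]
After op 3 [order #3] limit_sell(price=99, qty=5): fills=none; bids=[-] asks=[#2:7@97 #3:5@99]
After op 4 [order #4] limit_sell(price=98, qty=2): fills=none; bids=[-] asks=[#2:7@97 #4:2@98 #3:5@99]
After op 5 [order #5] limit_buy(price=99, qty=7): fills=#5x#2:7@97; bids=[-] asks=[#4:2@98 #3:5@99]
After op 6 [order #6] limit_sell(price=102, qty=4): fills=none; bids=[-] asks=[#4:2@98 #3:5@99 #6:4@102]
After op 7 [order #7] limit_sell(price=97, qty=9): fills=none; bids=[-] asks=[#7:9@97 #4:2@98 #3:5@99 #6:4@102]

Answer: bid=- ask=-
bid=- ask=97
bid=- ask=97
bid=- ask=97
bid=- ask=98
bid=- ask=98
bid=- ask=97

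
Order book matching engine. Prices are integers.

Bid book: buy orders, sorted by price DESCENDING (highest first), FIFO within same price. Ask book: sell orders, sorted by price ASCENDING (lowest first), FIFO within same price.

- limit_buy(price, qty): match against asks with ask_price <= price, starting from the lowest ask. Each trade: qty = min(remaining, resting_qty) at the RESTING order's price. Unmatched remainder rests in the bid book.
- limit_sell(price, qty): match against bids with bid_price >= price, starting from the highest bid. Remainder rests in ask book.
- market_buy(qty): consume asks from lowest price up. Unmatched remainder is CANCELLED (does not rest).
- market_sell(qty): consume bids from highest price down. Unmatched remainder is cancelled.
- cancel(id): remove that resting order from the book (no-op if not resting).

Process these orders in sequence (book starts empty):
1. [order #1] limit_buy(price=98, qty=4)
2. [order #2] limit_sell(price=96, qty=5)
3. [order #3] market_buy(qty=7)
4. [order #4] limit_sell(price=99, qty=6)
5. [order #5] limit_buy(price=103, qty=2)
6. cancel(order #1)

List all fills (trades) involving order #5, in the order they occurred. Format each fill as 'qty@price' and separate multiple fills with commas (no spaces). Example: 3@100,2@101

Answer: 2@99

Derivation:
After op 1 [order #1] limit_buy(price=98, qty=4): fills=none; bids=[#1:4@98] asks=[-]
After op 2 [order #2] limit_sell(price=96, qty=5): fills=#1x#2:4@98; bids=[-] asks=[#2:1@96]
After op 3 [order #3] market_buy(qty=7): fills=#3x#2:1@96; bids=[-] asks=[-]
After op 4 [order #4] limit_sell(price=99, qty=6): fills=none; bids=[-] asks=[#4:6@99]
After op 5 [order #5] limit_buy(price=103, qty=2): fills=#5x#4:2@99; bids=[-] asks=[#4:4@99]
After op 6 cancel(order #1): fills=none; bids=[-] asks=[#4:4@99]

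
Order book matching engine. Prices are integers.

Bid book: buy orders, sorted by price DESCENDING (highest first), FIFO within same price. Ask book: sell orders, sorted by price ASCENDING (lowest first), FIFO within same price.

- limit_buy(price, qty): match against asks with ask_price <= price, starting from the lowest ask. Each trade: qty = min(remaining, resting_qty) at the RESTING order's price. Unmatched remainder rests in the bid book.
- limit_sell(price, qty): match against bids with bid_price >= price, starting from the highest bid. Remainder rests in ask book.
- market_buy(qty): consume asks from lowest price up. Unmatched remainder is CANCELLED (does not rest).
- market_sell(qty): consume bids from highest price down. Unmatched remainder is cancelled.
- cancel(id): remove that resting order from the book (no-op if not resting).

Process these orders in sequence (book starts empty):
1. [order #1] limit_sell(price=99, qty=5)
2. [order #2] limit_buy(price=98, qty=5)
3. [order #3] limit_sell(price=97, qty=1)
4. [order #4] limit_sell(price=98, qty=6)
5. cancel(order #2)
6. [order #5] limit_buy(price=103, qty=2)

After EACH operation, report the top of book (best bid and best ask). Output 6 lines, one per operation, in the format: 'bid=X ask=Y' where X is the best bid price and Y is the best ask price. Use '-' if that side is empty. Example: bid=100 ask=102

Answer: bid=- ask=99
bid=98 ask=99
bid=98 ask=99
bid=- ask=98
bid=- ask=98
bid=- ask=99

Derivation:
After op 1 [order #1] limit_sell(price=99, qty=5): fills=none; bids=[-] asks=[#1:5@99]
After op 2 [order #2] limit_buy(price=98, qty=5): fills=none; bids=[#2:5@98] asks=[#1:5@99]
After op 3 [order #3] limit_sell(price=97, qty=1): fills=#2x#3:1@98; bids=[#2:4@98] asks=[#1:5@99]
After op 4 [order #4] limit_sell(price=98, qty=6): fills=#2x#4:4@98; bids=[-] asks=[#4:2@98 #1:5@99]
After op 5 cancel(order #2): fills=none; bids=[-] asks=[#4:2@98 #1:5@99]
After op 6 [order #5] limit_buy(price=103, qty=2): fills=#5x#4:2@98; bids=[-] asks=[#1:5@99]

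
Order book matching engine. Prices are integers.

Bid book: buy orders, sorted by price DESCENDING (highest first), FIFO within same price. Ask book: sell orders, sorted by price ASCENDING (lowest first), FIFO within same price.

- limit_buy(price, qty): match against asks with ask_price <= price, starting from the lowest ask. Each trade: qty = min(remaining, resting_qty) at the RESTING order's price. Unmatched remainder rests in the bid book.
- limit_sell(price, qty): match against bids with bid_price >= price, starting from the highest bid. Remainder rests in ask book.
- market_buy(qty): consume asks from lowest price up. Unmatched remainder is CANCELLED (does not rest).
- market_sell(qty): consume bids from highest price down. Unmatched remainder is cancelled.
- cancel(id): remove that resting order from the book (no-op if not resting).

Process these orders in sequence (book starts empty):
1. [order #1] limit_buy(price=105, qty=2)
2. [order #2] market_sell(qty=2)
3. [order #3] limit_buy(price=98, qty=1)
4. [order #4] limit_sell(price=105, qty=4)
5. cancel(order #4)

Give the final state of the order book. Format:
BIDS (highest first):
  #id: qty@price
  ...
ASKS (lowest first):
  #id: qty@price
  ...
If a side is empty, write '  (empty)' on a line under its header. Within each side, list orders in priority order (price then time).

Answer: BIDS (highest first):
  #3: 1@98
ASKS (lowest first):
  (empty)

Derivation:
After op 1 [order #1] limit_buy(price=105, qty=2): fills=none; bids=[#1:2@105] asks=[-]
After op 2 [order #2] market_sell(qty=2): fills=#1x#2:2@105; bids=[-] asks=[-]
After op 3 [order #3] limit_buy(price=98, qty=1): fills=none; bids=[#3:1@98] asks=[-]
After op 4 [order #4] limit_sell(price=105, qty=4): fills=none; bids=[#3:1@98] asks=[#4:4@105]
After op 5 cancel(order #4): fills=none; bids=[#3:1@98] asks=[-]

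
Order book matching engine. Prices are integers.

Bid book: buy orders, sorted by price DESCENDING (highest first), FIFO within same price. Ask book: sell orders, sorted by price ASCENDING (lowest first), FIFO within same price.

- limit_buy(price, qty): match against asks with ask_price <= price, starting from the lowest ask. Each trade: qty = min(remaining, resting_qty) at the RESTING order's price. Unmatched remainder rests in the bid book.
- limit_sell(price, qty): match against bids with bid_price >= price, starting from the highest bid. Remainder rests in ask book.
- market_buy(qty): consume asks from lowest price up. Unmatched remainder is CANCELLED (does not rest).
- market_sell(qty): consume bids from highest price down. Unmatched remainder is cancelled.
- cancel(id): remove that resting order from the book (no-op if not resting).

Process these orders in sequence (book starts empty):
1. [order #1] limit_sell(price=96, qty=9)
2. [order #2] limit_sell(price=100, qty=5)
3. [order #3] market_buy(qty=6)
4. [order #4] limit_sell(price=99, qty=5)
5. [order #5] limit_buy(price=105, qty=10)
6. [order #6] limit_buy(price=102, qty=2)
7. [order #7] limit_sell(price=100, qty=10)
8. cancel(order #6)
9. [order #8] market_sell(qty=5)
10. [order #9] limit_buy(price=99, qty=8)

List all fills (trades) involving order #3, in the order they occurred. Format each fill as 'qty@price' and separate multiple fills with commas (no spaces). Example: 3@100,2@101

Answer: 6@96

Derivation:
After op 1 [order #1] limit_sell(price=96, qty=9): fills=none; bids=[-] asks=[#1:9@96]
After op 2 [order #2] limit_sell(price=100, qty=5): fills=none; bids=[-] asks=[#1:9@96 #2:5@100]
After op 3 [order #3] market_buy(qty=6): fills=#3x#1:6@96; bids=[-] asks=[#1:3@96 #2:5@100]
After op 4 [order #4] limit_sell(price=99, qty=5): fills=none; bids=[-] asks=[#1:3@96 #4:5@99 #2:5@100]
After op 5 [order #5] limit_buy(price=105, qty=10): fills=#5x#1:3@96 #5x#4:5@99 #5x#2:2@100; bids=[-] asks=[#2:3@100]
After op 6 [order #6] limit_buy(price=102, qty=2): fills=#6x#2:2@100; bids=[-] asks=[#2:1@100]
After op 7 [order #7] limit_sell(price=100, qty=10): fills=none; bids=[-] asks=[#2:1@100 #7:10@100]
After op 8 cancel(order #6): fills=none; bids=[-] asks=[#2:1@100 #7:10@100]
After op 9 [order #8] market_sell(qty=5): fills=none; bids=[-] asks=[#2:1@100 #7:10@100]
After op 10 [order #9] limit_buy(price=99, qty=8): fills=none; bids=[#9:8@99] asks=[#2:1@100 #7:10@100]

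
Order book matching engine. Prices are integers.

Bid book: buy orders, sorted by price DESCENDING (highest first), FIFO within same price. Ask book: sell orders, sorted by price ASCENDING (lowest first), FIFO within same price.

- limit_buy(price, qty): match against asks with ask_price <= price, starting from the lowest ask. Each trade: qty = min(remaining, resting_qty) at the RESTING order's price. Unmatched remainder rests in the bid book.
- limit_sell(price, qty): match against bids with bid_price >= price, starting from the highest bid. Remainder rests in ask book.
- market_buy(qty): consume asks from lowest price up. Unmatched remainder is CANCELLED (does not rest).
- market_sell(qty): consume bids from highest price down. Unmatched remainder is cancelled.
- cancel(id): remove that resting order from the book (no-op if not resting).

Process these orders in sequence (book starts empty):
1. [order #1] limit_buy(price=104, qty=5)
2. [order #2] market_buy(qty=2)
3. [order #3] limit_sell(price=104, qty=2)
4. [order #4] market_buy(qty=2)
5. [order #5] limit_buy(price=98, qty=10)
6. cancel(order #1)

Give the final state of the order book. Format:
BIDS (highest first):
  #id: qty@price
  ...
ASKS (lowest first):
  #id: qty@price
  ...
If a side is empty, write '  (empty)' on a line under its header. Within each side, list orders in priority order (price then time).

After op 1 [order #1] limit_buy(price=104, qty=5): fills=none; bids=[#1:5@104] asks=[-]
After op 2 [order #2] market_buy(qty=2): fills=none; bids=[#1:5@104] asks=[-]
After op 3 [order #3] limit_sell(price=104, qty=2): fills=#1x#3:2@104; bids=[#1:3@104] asks=[-]
After op 4 [order #4] market_buy(qty=2): fills=none; bids=[#1:3@104] asks=[-]
After op 5 [order #5] limit_buy(price=98, qty=10): fills=none; bids=[#1:3@104 #5:10@98] asks=[-]
After op 6 cancel(order #1): fills=none; bids=[#5:10@98] asks=[-]

Answer: BIDS (highest first):
  #5: 10@98
ASKS (lowest first):
  (empty)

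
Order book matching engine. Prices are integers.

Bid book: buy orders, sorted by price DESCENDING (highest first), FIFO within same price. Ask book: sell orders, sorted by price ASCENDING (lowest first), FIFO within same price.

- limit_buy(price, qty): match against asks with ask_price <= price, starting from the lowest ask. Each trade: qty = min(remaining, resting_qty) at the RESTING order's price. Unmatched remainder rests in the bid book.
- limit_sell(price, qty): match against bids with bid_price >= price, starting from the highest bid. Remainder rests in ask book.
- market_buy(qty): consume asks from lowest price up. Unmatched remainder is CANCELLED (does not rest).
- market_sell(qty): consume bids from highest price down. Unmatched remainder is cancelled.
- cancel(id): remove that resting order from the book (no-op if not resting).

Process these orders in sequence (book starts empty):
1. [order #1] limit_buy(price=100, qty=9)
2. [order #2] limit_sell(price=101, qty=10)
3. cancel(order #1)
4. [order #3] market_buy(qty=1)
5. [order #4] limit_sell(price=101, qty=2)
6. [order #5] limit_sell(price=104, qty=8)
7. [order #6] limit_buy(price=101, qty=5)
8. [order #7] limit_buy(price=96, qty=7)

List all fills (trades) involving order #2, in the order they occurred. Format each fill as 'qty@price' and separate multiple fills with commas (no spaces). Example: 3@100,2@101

Answer: 1@101,5@101

Derivation:
After op 1 [order #1] limit_buy(price=100, qty=9): fills=none; bids=[#1:9@100] asks=[-]
After op 2 [order #2] limit_sell(price=101, qty=10): fills=none; bids=[#1:9@100] asks=[#2:10@101]
After op 3 cancel(order #1): fills=none; bids=[-] asks=[#2:10@101]
After op 4 [order #3] market_buy(qty=1): fills=#3x#2:1@101; bids=[-] asks=[#2:9@101]
After op 5 [order #4] limit_sell(price=101, qty=2): fills=none; bids=[-] asks=[#2:9@101 #4:2@101]
After op 6 [order #5] limit_sell(price=104, qty=8): fills=none; bids=[-] asks=[#2:9@101 #4:2@101 #5:8@104]
After op 7 [order #6] limit_buy(price=101, qty=5): fills=#6x#2:5@101; bids=[-] asks=[#2:4@101 #4:2@101 #5:8@104]
After op 8 [order #7] limit_buy(price=96, qty=7): fills=none; bids=[#7:7@96] asks=[#2:4@101 #4:2@101 #5:8@104]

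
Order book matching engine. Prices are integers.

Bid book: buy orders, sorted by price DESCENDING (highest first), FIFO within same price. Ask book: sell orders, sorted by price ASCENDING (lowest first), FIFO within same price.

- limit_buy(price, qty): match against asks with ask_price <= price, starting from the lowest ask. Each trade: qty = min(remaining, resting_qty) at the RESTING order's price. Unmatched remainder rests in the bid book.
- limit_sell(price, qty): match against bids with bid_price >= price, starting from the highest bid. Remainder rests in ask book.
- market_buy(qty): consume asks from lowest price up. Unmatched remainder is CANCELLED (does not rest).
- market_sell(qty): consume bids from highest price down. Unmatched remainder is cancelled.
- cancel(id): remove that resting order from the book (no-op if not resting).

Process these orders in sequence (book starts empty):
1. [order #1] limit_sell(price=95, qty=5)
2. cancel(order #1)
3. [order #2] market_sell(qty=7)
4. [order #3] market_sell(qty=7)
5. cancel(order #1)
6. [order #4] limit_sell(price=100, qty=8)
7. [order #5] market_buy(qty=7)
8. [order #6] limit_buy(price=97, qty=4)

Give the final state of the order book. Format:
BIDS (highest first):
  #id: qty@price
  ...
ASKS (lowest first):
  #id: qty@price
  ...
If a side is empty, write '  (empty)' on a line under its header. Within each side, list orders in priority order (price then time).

Answer: BIDS (highest first):
  #6: 4@97
ASKS (lowest first):
  #4: 1@100

Derivation:
After op 1 [order #1] limit_sell(price=95, qty=5): fills=none; bids=[-] asks=[#1:5@95]
After op 2 cancel(order #1): fills=none; bids=[-] asks=[-]
After op 3 [order #2] market_sell(qty=7): fills=none; bids=[-] asks=[-]
After op 4 [order #3] market_sell(qty=7): fills=none; bids=[-] asks=[-]
After op 5 cancel(order #1): fills=none; bids=[-] asks=[-]
After op 6 [order #4] limit_sell(price=100, qty=8): fills=none; bids=[-] asks=[#4:8@100]
After op 7 [order #5] market_buy(qty=7): fills=#5x#4:7@100; bids=[-] asks=[#4:1@100]
After op 8 [order #6] limit_buy(price=97, qty=4): fills=none; bids=[#6:4@97] asks=[#4:1@100]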